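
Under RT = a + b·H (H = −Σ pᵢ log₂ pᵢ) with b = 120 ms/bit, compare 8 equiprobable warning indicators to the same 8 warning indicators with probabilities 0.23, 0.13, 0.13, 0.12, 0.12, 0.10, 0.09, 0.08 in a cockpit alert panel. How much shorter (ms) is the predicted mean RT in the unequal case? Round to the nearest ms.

The RT saving is b·ΔH. Equiprobable H₀ = log₂(8) = 3.0000 bits; with the given probabilities H = 2.9234 bits.
b·(H₀ − H) = 120 × (3.0000 − 2.9234) = 9.19 ms.

9 ms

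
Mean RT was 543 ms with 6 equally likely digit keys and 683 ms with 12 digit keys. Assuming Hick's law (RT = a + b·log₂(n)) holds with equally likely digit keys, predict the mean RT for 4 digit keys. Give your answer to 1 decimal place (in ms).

Fit slope and intercept:
  b = (683 − 543) / (log₂ 12 − log₂ 6) = 140 / (3.5850 − 2.5850) = 140.000 ms/bit
  a = 543 − 140.000 × 2.5850 = 181.105 ms
Then RT(4) = 181.105 + 140.000 × log₂ 4 = 181.105 + 140.000 × 2 ≈ 461.105 ms.

461.1 ms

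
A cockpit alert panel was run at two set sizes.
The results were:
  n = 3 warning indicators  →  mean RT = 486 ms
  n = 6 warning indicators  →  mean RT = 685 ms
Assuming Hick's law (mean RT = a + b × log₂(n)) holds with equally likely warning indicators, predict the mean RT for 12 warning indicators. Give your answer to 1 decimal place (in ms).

Fit slope and intercept:
  b = (685 − 486) / (log₂ 6 − log₂ 3) = 199 / (2.5850 − 1.5850) = 199.000 ms/bit
  a = 486 − 199.000 × 1.5850 = 170.592 ms
Then RT(12) = 170.592 + 199.000 × log₂ 12 = 170.592 + 199.000 × 3.5850 ≈ 884.000 ms.

884.0 ms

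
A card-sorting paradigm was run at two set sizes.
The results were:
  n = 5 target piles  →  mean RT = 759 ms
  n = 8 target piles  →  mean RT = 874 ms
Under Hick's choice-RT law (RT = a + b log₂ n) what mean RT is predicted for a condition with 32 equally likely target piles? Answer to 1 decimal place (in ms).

RT is linear in log₂ n, so two points fix the line:
  b = (874 − 759) / (log₂ 8 − log₂ 5) = 115 / (3 − 2.3219) = 169.599 ms/bit
  a = 759 − 169.599 × 2.3219 = 365.204 ms
Then RT(32) = 365.204 + 169.599 × log₂ 32 = 365.204 + 169.599 × 5 ≈ 1213.197 ms.

1213.2 ms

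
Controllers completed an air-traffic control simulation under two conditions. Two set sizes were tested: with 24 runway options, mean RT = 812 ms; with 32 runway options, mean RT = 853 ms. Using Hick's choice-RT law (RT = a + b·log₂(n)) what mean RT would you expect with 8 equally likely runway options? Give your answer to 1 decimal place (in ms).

655.4 ms

Fit slope and intercept:
  b = (853 − 812) / (log₂ 32 − log₂ 24) = 41 / (5 − 4.5850) = 98.786 ms/bit
  a = 812 − 98.786 × 4.5850 = 359.069 ms
Then RT(8) = 359.069 + 98.786 × log₂ 8 = 359.069 + 98.786 × 3 ≈ 655.427 ms.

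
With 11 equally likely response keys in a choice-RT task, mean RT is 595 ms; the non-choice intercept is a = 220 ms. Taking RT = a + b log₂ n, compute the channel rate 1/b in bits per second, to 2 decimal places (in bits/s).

b = (595 − 220)/log₂ 11 = 375/3.4594 = 108.399 ms per bit = 0.10840 s/bit; the reciprocal is 9.225 bits/s.

9.23 bits/s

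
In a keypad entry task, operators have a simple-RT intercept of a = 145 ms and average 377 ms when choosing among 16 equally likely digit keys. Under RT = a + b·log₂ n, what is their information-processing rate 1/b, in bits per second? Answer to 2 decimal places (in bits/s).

17.24 bits/s

Choice component = 377 − 145 = 232 ms over log₂(16) = 4 bits.
b = 232 / 4 = 58.000 ms/bit, so 1/b = 17.241 bits/s.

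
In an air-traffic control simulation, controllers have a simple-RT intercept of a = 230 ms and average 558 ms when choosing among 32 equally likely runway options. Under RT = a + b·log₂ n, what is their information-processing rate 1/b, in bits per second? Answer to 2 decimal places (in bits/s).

15.24 bits/s

b = (558 − 230)/log₂ 32 = 328/5 = 65.600 ms per bit = 0.06560 s/bit; the reciprocal is 15.244 bits/s.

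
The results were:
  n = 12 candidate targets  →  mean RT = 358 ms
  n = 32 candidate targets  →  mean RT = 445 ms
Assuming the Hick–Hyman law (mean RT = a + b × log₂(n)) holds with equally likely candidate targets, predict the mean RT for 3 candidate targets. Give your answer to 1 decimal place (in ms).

Fit slope and intercept:
  b = (445 − 358) / (log₂ 32 − log₂ 12) = 87 / (5 − 3.5850) = 61.482 ms/bit
  a = 358 − 61.482 × 3.5850 = 137.588 ms
Then RT(3) = 137.588 + 61.482 × log₂ 3 = 137.588 + 61.482 × 1.5850 ≈ 235.035 ms.

235.0 ms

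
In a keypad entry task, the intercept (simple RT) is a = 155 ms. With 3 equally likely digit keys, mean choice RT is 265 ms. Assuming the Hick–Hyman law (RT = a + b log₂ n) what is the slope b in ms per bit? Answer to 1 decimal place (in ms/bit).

69.4 ms/bit

b = (265 − 155) / log₂(3) = 110 / 1.5850 = 69.402 ms/bit.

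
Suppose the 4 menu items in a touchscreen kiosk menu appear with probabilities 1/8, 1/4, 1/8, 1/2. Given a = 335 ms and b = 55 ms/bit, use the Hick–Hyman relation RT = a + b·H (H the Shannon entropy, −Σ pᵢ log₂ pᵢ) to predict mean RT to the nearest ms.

Each term −pᵢ log₂ pᵢ: 0.125·3 + 0.25·2 + 0.125·3 + 0.5·1; summed, H = 1.750 bits.
Mean RT = a + bH = 335 + 55·1.750 = 431.25 ms.

431 ms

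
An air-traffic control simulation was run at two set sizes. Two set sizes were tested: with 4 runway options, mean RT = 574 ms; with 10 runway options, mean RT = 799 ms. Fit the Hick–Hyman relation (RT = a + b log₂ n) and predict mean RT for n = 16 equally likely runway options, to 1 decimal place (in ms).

RT is linear in log₂ n, so two points fix the line:
  b = (799 − 574) / (log₂ 10 − log₂ 4) = 225 / (3.3219 − 2) = 170.206 ms/bit
  a = 574 − 170.206 × 2 = 233.588 ms
Then RT(16) = 233.588 + 170.206 × log₂ 16 = 233.588 + 170.206 × 4 ≈ 914.412 ms.

914.4 ms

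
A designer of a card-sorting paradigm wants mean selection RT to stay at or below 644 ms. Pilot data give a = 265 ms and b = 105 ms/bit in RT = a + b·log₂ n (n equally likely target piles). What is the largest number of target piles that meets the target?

12

Set 265 + 105·log₂ n ≤ 644 → log₂ n ≤ (644 − 265)/105 = 3.6095.
So n ≤ 2^3.6095 = 12.206; the largest integer n is 12.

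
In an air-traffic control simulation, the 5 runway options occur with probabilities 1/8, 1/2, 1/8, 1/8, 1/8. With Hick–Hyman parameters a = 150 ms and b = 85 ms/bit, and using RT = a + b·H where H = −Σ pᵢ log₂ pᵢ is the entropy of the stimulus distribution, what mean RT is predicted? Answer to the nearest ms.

320 ms

Each term −pᵢ log₂ pᵢ: 0.125·3 + 0.5·1 + 0.125·3 + 0.125·3 + 0.125·3; summed, H = 2.000 bits.
Mean RT = a + bH = 150 + 85·2.000 = 320.00 ms.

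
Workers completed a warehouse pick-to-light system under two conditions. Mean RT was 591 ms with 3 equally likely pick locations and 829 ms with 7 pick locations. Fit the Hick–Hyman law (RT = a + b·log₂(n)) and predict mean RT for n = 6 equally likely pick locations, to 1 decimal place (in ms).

785.7 ms

RT is linear in log₂ n, so two points fix the line:
  b = (829 − 591) / (log₂ 7 − log₂ 3) = 238 / (2.8074 − 1.5850) = 194.700 ms/bit
  a = 591 − 194.700 × 1.5850 = 282.408 ms
Then RT(6) = 282.408 + 194.700 × log₂ 6 = 282.408 + 194.700 × 2.5850 ≈ 785.700 ms.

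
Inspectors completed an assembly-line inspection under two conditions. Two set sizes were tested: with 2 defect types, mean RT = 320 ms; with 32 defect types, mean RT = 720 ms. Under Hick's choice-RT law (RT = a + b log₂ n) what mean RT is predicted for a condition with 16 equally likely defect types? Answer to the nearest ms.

With log₂ n on the abscissa the relation is linear; from the two conditions:
  b = (720 − 320) / (log₂ 32 − log₂ 2) = 400 / (5 − 1) = 100 ms/bit
  a = 320 − 100 × 1 = 220 ms
Then RT(16) = 220 + 100 × log₂ 16 = 220 + 100 × 4 ≈ 620.000 ms.

620 ms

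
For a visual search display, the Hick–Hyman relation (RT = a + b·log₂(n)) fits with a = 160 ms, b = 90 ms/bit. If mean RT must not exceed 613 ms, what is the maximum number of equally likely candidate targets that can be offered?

Set 160 + 90·log₂ n ≤ 613 → log₂ n ≤ (613 − 160)/90 = 5.0333.
So n ≤ 2^5.0333 = 32.748; the largest integer n is 32.

32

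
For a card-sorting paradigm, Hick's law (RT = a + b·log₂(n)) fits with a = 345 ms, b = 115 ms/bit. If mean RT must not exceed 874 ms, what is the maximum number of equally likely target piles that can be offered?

24

115·log₂ n ≤ 874 − 345 = 529, giving log₂ n ≤ 4.6000 and n ≤ 24.251. The largest whole number is 24.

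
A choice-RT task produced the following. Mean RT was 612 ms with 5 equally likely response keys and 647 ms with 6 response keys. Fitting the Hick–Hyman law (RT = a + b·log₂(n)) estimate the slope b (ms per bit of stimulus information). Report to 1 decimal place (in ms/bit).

133.1 ms/bit

Slope: b = (647 − 612) / (log₂ 6 − log₂ 5) = 35/0.2630 = 133.062 ms/bit.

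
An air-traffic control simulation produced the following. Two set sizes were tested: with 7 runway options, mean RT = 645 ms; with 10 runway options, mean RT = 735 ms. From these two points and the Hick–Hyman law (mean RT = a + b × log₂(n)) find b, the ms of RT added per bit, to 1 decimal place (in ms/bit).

174.9 ms/bit

Slope: b = (735 − 645) / (log₂ 10 − log₂ 7) = 90/0.5146 = 174.902 ms/bit.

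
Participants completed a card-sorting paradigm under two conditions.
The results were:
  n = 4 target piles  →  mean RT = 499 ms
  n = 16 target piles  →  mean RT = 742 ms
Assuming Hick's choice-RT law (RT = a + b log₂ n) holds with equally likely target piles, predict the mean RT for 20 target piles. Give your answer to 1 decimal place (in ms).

RT is linear in log₂ n, so two points fix the line:
  b = (742 − 499) / (log₂ 16 − log₂ 4) = 243 / (4 − 2) = 121.500 ms/bit
  a = 499 − 121.500 × 2 = 256.000 ms
Then RT(20) = 256.000 + 121.500 × log₂ 20 = 256.000 + 121.500 × 4.3219 ≈ 781.114 ms.

781.1 ms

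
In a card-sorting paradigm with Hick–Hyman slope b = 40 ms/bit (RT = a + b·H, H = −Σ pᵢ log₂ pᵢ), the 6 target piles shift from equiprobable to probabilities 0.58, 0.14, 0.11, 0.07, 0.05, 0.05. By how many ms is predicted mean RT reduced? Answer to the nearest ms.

27 ms

The RT saving is b·ΔH. Equiprobable H₀ = log₂(6) = 2.5850 bits; with the given probabilities H = 1.9040 bits.
b·(H₀ − H) = 40 × (2.5850 − 1.9040) = 27.24 ms.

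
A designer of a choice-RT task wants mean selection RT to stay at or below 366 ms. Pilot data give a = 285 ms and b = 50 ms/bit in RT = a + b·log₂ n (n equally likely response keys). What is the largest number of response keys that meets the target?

Set 285 + 50·log₂ n ≤ 366 → log₂ n ≤ (366 − 285)/50 = 1.6200.
So n ≤ 2^1.6200 = 3.074; the largest integer n is 3.

3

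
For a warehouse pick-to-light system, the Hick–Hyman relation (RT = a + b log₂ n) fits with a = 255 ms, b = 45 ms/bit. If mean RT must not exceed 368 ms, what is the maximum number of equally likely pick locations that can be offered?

5

Set 255 + 45·log₂ n ≤ 368 → log₂ n ≤ (368 − 255)/45 = 2.5111.
So n ≤ 2^2.5111 = 5.701; the largest integer n is 5.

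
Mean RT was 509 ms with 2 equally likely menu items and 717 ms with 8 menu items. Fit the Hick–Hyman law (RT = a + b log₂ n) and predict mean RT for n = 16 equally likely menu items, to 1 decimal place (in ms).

RT is linear in log₂ n, so two points fix the line:
  b = (717 − 509) / (log₂ 8 − log₂ 2) = 208 / (3 − 1) = 104.000 ms/bit
  a = 509 − 104.000 × 1 = 405.000 ms
Then RT(16) = 405.000 + 104.000 × log₂ 16 = 405.000 + 104.000 × 4 ≈ 821.000 ms.

821.0 ms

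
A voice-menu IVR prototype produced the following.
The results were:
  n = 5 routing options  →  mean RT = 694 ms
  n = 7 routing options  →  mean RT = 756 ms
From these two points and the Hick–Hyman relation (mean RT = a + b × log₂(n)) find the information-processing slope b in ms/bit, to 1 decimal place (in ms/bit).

127.7 ms/bit

The slope on a log₂ axis is (756 − 694) / (2.8074 − 2.3219) = 127.723 ms/bit.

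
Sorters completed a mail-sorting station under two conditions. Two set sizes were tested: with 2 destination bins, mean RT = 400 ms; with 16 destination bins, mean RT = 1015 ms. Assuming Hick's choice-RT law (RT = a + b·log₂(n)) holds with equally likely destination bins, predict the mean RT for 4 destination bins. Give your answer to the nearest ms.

605 ms

RT is linear in log₂ n, so two points fix the line:
  b = (1015 − 400) / (log₂ 16 − log₂ 2) = 615 / (4 − 1) = 205 ms/bit
  a = 400 − 205 × 1 = 195 ms
Then RT(4) = 195 + 205 × log₂ 4 = 195 + 205 × 2 ≈ 605.000 ms.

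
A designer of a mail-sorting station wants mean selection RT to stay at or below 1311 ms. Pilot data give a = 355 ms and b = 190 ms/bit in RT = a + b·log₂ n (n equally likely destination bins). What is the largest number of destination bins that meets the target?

32

190·log₂ n ≤ 1311 − 355 = 956, giving log₂ n ≤ 5.0316 and n ≤ 32.708. The largest whole number is 32.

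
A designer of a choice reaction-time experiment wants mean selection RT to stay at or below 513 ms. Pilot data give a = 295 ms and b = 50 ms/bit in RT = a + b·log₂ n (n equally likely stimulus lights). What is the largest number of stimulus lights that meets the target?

20

Set 295 + 50·log₂ n ≤ 513 → log₂ n ≤ (513 − 295)/50 = 4.3600.
So n ≤ 2^4.3600 = 20.535; the largest integer n is 20.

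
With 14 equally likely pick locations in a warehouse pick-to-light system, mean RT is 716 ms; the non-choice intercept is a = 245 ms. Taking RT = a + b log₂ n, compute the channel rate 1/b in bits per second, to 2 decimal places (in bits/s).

8.08 bits/s

Choice component = 716 − 245 = 471 ms over log₂(14) = 3.8074 bits.
b = 471 / 3.8074 = 123.708 ms/bit, so 1/b = 8.084 bits/s.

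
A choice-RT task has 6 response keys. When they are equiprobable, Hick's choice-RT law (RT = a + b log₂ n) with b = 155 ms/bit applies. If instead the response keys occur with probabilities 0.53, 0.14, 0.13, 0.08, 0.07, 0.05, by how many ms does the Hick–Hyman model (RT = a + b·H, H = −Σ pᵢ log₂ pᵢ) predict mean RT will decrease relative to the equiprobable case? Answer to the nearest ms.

The RT saving is b·ΔH. Equiprobable H₀ = log₂(6) = 2.5850 bits; with the given probabilities H = 2.0414 bits.
b·(H₀ − H) = 155 × (2.5850 − 2.0414) = 84.26 ms.

84 ms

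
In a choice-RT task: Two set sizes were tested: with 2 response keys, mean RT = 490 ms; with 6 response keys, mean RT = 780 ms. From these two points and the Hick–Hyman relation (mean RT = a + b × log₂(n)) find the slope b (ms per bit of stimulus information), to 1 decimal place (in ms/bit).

183.0 ms/bit

Slope: b = (780 − 490) / (log₂ 6 − log₂ 2) = 290/1.5850 = 182.970 ms/bit.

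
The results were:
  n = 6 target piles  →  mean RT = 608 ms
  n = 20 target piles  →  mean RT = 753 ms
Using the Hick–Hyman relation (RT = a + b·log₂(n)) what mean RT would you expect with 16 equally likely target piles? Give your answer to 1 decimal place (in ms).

Fit slope and intercept:
  b = (753 − 608) / (log₂ 20 − log₂ 6) = 145 / (4.3219 − 2.5850) = 83.479 ms/bit
  a = 608 − 83.479 × 2.5850 = 392.210 ms
Then RT(16) = 392.210 + 83.479 × log₂ 16 = 392.210 + 83.479 × 4 ≈ 726.126 ms.

726.1 ms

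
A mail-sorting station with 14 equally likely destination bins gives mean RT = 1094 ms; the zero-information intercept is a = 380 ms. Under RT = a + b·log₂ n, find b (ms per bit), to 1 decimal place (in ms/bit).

187.5 ms/bit

log₂(14) = 3.8074 bits.
b = (RT − a)/log₂ n = (1094 − 380) / 3.8074 = 187.532 ms/bit.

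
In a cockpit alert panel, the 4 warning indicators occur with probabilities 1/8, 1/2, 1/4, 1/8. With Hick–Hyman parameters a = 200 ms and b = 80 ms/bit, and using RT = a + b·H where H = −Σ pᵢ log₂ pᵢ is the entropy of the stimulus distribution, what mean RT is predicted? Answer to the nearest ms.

340 ms

Each term −pᵢ log₂ pᵢ: 0.125·3 + 0.5·1 + 0.25·2 + 0.125·3; summed, H = 1.750 bits.
Mean RT = a + bH = 200 + 80·1.750 = 340.00 ms.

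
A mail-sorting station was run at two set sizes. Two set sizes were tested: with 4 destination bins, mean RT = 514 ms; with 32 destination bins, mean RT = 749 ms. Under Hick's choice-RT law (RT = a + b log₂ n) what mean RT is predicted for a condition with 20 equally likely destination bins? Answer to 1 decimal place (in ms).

695.9 ms

RT is linear in log₂ n, so two points fix the line:
  b = (749 − 514) / (log₂ 32 − log₂ 4) = 235 / (5 − 2) = 78.333 ms/bit
  a = 514 − 78.333 × 2 = 357.333 ms
Then RT(20) = 357.333 + 78.333 × log₂ 20 = 357.333 + 78.333 × 4.3219 ≈ 695.884 ms.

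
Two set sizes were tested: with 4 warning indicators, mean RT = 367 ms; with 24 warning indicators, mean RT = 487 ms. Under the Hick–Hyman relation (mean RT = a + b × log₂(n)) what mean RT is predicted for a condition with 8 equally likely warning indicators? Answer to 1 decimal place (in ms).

413.4 ms

Solve the two-equation system in a and b:
  b = (487 − 367) / (log₂ 24 − log₂ 4) = 120 / (4.5850 − 2) = 46.422 ms/bit
  a = 367 − 46.422 × 2 = 274.155 ms
Then RT(8) = 274.155 + 46.422 × log₂ 8 = 274.155 + 46.422 × 3 ≈ 413.422 ms.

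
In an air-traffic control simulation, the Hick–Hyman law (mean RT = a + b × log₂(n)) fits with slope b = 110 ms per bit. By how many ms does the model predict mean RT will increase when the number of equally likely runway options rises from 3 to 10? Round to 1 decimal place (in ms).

191.1 ms

Only the slope matters, since a is common to both: ΔRT = b·log₂(n₂/n₁).
log₂(10) − log₂(3) = 3.3219 − 1.5850 = 1.7370.
ΔRT = 110 × 1.7370 = 191.066 ms.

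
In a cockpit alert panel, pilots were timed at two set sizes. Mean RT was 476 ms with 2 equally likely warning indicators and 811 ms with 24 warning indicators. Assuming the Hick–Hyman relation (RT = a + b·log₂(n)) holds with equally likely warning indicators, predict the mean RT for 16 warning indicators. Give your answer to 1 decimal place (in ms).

756.3 ms

With log₂ n on the abscissa the relation is linear; from the two conditions:
  b = (811 − 476) / (log₂ 24 − log₂ 2) = 335 / (4.5850 − 1) = 93.446 ms/bit
  a = 476 − 93.446 × 1 = 382.554 ms
Then RT(16) = 382.554 + 93.446 × log₂ 16 = 382.554 + 93.446 × 4 ≈ 756.338 ms.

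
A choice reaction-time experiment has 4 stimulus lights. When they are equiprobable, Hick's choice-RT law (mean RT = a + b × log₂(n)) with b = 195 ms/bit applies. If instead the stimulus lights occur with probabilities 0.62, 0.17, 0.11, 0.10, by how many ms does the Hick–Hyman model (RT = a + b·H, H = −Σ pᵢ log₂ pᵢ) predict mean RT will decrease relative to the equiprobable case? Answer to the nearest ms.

89 ms

The RT saving is b·ΔH. Equiprobable H₀ = log₂(4) = 2.0000 bits; with the given probabilities H = 1.5447 bits.
b·(H₀ − H) = 195 × (2.0000 − 1.5447) = 88.79 ms.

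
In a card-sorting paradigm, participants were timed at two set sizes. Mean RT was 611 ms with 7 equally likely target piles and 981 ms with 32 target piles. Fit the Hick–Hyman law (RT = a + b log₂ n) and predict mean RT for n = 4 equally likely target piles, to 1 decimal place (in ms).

474.8 ms

RT is linear in log₂ n, so two points fix the line:
  b = (981 − 611) / (log₂ 32 − log₂ 7) = 370 / (5 − 2.8074) = 168.746 ms/bit
  a = 611 − 168.746 × 2.8074 = 137.270 ms
Then RT(4) = 137.270 + 168.746 × log₂ 4 = 137.270 + 168.746 × 2 ≈ 474.762 ms.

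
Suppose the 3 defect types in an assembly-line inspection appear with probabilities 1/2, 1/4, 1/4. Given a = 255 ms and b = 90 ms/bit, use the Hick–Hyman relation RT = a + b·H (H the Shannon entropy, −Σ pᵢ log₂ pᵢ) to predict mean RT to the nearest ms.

390 ms

H = −Σ pᵢ log₂ pᵢ = 0.5·1 + 0.25·2 + 0.25·2 = 1.500 bits.
RT = 255 + 90 × 1.500 = 390.00 ms.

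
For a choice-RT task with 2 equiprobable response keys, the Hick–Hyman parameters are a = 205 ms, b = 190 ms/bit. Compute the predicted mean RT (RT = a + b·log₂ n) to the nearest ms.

395 ms

log₂(2) = 1 bits, so RT = 205 + 190 × 1 ≈ 395.000 ms.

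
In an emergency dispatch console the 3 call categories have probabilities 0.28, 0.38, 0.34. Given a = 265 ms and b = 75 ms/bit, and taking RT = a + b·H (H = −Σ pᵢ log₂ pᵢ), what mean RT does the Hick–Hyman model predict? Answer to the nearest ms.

383 ms

Entropy contributions −pᵢ log₂ pᵢ: 0.5142, 0.5305, 0.5292; sum H = 1.5738 bits.
RT = a + bH = 265 + 75·1.5738 = 383.04 ms.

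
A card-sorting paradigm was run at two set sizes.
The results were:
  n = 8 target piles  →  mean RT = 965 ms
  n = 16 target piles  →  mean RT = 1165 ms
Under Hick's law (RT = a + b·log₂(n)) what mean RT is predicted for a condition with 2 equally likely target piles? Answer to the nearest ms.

565 ms

Fit slope and intercept:
  b = (1165 − 965) / (log₂ 16 − log₂ 8) = 200 / (4 − 3) = 200 ms/bit
  a = 965 − 200 × 3 = 365 ms
Then RT(2) = 365 + 200 × log₂ 2 = 365 + 200 × 1 ≈ 565.000 ms.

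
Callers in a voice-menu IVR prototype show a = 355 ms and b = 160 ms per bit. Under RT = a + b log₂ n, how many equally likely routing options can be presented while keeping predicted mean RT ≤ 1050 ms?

20

Set 355 + 160·log₂ n ≤ 1050 → log₂ n ≤ (1050 − 355)/160 = 4.3438.
So n ≤ 2^4.3438 = 20.305; the largest integer n is 20.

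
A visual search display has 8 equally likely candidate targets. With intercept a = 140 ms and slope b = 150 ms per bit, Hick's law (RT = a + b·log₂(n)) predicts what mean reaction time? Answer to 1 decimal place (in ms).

590.0 ms

log₂(8) = 3 bits, so RT = 140 + 150 × 3 ≈ 590.000 ms.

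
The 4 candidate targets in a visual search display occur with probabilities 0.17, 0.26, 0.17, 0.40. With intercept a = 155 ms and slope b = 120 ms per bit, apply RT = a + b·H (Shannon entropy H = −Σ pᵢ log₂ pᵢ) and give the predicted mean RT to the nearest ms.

H = 0.17·log₂(1/0.17) + 0.26·log₂(1/0.26) + 0.17·log₂(1/0.17) + 0.40·log₂(1/0.40) = 1.9032 bits.
RT = 155 + 120 × 1.9032 = 383.39 ms.

383 ms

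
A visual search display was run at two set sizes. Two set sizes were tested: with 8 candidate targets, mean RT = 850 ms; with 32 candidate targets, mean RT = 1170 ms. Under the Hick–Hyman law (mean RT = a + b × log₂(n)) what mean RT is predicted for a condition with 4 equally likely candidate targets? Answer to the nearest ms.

690 ms

Solve the two-equation system in a and b:
  b = (1170 − 850) / (log₂ 32 − log₂ 8) = 320 / (5 − 3) = 160 ms/bit
  a = 850 − 160 × 3 = 370 ms
Then RT(4) = 370 + 160 × log₂ 4 = 370 + 160 × 2 ≈ 690.000 ms.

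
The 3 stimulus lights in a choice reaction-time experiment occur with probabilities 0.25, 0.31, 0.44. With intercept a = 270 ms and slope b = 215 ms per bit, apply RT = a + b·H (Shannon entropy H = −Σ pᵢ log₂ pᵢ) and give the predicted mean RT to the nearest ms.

602 ms

Entropy contributions −pᵢ log₂ pᵢ: 0.5000, 0.5238, 0.5211; sum H = 1.5449 bits.
RT = a + bH = 270 + 215·1.5449 = 602.16 ms.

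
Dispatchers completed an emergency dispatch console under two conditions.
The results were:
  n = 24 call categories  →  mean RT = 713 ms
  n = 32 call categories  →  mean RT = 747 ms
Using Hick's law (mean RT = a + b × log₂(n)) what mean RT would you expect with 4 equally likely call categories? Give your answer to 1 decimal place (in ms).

501.2 ms

With log₂ n on the abscissa the relation is linear; from the two conditions:
  b = (747 − 713) / (log₂ 32 − log₂ 24) = 34 / (5 − 4.5850) = 81.920 ms/bit
  a = 713 − 81.920 × 4.5850 = 337.398 ms
Then RT(4) = 337.398 + 81.920 × log₂ 4 = 337.398 + 81.920 × 2 ≈ 501.239 ms.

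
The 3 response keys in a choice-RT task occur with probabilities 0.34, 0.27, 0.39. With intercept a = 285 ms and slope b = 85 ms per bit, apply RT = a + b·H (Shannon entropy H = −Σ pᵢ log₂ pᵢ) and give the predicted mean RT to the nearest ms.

418 ms

H = 0.34·log₂(1/0.34) + 0.27·log₂(1/0.27) + 0.39·log₂(1/0.39) = 1.5690 bits.
RT = 285 + 85 × 1.5690 = 418.36 ms.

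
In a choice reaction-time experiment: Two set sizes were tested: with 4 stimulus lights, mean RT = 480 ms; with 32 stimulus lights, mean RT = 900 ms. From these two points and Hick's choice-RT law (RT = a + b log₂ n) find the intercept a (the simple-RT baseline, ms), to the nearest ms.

The slope on a log₂ axis is (900 − 480) / (5 − 2) = 140 ms/bit.
Intercept: a = 480 − 140·log₂(4) = 200.000 ms.

200 ms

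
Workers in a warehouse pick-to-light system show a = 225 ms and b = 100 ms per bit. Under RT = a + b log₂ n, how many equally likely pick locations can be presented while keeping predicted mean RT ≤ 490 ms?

Set 225 + 100·log₂ n ≤ 490 → log₂ n ≤ (490 − 225)/100 = 2.6500.
So n ≤ 2^2.6500 = 6.277; the largest integer n is 6.

6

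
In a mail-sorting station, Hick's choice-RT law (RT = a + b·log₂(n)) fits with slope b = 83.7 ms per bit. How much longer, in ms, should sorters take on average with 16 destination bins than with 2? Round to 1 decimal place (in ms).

251.1 ms

The intercept a cancels: ΔRT = b·(log₂ n₂ − log₂ n₁) = b·log₂(n₂/n₁).
log₂(16) − log₂(2) = log₂(16/2) = log₂(8) = 3.
ΔRT = 83.7 × 3.0000 = 251.100 ms.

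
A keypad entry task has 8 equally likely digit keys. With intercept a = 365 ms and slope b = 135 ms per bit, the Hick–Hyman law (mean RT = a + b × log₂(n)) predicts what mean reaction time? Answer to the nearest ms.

770 ms

log₂(8) = 3 bits, so RT = 365 + 135 × 3 ≈ 770.000 ms.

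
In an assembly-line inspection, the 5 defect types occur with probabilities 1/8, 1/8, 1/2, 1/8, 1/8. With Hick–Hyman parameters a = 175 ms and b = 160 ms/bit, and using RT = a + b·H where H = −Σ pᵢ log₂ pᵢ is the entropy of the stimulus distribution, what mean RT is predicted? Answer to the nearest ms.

495 ms

H = −Σ pᵢ log₂ pᵢ = 0.125·3 + 0.125·3 + 0.5·1 + 0.125·3 + 0.125·3 = 2.000 bits.
RT = 175 + 160 × 2.000 = 495.00 ms.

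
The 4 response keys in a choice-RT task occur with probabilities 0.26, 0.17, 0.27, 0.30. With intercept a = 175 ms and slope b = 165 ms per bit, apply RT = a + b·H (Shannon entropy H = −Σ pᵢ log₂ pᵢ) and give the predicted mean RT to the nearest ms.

H = 0.26·log₂(1/0.26) + 0.17·log₂(1/0.17) + 0.27·log₂(1/0.27) + 0.30·log₂(1/0.30) = 1.9710 bits.
RT = 175 + 165 × 1.9710 = 500.21 ms.

500 ms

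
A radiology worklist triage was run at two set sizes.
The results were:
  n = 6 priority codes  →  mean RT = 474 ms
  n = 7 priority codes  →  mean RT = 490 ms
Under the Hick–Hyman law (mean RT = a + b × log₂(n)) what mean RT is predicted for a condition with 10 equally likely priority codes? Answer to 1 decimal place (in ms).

527.0 ms

RT is linear in log₂ n, so two points fix the line:
  b = (490 − 474) / (log₂ 7 − log₂ 6) = 16 / (2.8074 − 2.5850) = 71.945 ms/bit
  a = 474 − 71.945 × 2.5850 = 288.025 ms
Then RT(10) = 288.025 + 71.945 × log₂ 10 = 288.025 + 71.945 × 3.3219 ≈ 527.021 ms.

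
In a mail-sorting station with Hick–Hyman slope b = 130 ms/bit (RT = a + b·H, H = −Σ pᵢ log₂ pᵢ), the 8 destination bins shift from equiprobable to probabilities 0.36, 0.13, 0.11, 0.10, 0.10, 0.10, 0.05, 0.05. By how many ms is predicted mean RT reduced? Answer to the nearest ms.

40 ms

The RT saving is b·ΔH. Equiprobable H₀ = log₂(8) = 3.0000 bits; with the given probabilities H = 2.6923 bits.
b·(H₀ − H) = 130 × (3.0000 − 2.6923) = 40.00 ms.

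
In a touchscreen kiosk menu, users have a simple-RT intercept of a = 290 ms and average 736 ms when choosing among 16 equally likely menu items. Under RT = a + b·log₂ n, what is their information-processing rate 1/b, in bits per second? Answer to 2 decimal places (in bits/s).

8.97 bits/s

b = (736 − 290)/log₂ 16 = 446/4 = 111.500 ms per bit = 0.11150 s/bit; the reciprocal is 8.969 bits/s.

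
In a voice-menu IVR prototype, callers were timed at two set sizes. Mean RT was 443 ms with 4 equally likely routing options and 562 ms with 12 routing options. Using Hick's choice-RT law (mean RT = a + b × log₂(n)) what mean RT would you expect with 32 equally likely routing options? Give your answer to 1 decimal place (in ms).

668.2 ms

With log₂ n on the abscissa the relation is linear; from the two conditions:
  b = (562 − 443) / (log₂ 12 − log₂ 4) = 119 / (3.5850 − 2) = 75.081 ms/bit
  a = 443 − 75.081 × 2 = 292.839 ms
Then RT(32) = 292.839 + 75.081 × log₂ 32 = 292.839 + 75.081 × 5 ≈ 668.242 ms.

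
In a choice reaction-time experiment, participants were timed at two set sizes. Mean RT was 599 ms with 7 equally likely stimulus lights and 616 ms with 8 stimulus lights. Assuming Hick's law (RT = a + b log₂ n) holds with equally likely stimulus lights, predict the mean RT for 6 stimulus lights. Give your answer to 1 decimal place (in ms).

Solve the two-equation system in a and b:
  b = (616 − 599) / (log₂ 8 − log₂ 7) = 17 / (3 − 2.8074) = 88.245 ms/bit
  a = 599 − 88.245 × 2.8074 = 351.264 ms
Then RT(6) = 351.264 + 88.245 × log₂ 6 = 351.264 + 88.245 × 2.5850 ≈ 579.375 ms.

579.4 ms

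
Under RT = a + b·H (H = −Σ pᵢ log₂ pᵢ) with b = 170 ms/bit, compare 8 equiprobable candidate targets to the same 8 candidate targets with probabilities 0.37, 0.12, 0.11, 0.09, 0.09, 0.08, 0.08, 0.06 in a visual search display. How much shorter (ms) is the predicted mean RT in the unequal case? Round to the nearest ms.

51 ms

The RT saving is b·ΔH. Equiprobable H₀ = log₂(8) = 3.0000 bits; with the given probabilities H = 2.6999 bits.
b·(H₀ − H) = 170 × (3.0000 − 2.6999) = 51.01 ms.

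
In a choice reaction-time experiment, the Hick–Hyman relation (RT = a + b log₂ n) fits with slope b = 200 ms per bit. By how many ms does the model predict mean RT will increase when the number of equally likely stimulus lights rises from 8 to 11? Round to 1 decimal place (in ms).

ΔRT = (a + b log₂ n₂) − (a + b log₂ n₁) = b·(log₂ n₂ − log₂ n₁).
log₂(11) − log₂(8) = 3.4594 − 3 = 0.4594.
ΔRT = 200 × 0.4594 = 91.886 ms.

91.9 ms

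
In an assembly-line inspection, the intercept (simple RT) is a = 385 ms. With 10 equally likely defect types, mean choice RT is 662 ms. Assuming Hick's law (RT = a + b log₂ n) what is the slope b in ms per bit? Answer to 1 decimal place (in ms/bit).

log₂(10) = 3.3219 bits.
b = (RT − a)/log₂ n = (662 − 385) / 3.3219 = 83.385 ms/bit.

83.4 ms/bit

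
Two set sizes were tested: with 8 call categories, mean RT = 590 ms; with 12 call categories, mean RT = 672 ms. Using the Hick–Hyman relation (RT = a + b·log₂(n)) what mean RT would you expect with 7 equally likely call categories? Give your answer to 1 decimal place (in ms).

563.0 ms

Solve the two-equation system in a and b:
  b = (672 − 590) / (log₂ 12 − log₂ 8) = 82 / (3.5850 − 3) = 140.180 ms/bit
  a = 590 − 140.180 × 3 = 169.460 ms
Then RT(7) = 169.460 + 140.180 × log₂ 7 = 169.460 + 140.180 × 2.8074 ≈ 562.995 ms.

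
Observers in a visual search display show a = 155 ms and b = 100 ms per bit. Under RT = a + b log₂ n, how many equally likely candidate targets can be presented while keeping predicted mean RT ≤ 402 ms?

Information budget: (402 − 155)/100 = 2.4700 bits, so n ≤ 2^2.4700 = 5.540 → at most 5.

5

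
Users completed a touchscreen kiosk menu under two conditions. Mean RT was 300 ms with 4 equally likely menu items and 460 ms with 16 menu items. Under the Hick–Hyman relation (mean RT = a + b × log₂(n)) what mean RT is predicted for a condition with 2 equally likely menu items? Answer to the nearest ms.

RT is linear in log₂ n, so two points fix the line:
  b = (460 − 300) / (log₂ 16 − log₂ 4) = 160 / (4 − 2) = 80 ms/bit
  a = 300 − 80 × 2 = 140 ms
Then RT(2) = 140 + 80 × log₂ 2 = 140 + 80 × 1 ≈ 220.000 ms.

220 ms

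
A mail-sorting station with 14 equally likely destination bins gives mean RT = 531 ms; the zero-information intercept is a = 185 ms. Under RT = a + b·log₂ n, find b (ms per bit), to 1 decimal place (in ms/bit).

14 alternatives carry log₂ 14 = 3.8074 bits; the choice cost is 531 − 185 = 346 ms, so b = 346/3.8074 = 90.877 ms/bit.

90.9 ms/bit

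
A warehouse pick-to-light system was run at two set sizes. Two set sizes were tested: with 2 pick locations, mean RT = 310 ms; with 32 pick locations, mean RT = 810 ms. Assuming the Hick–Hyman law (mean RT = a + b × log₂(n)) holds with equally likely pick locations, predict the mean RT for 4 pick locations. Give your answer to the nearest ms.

435 ms

Solve the two-equation system in a and b:
  b = (810 − 310) / (log₂ 32 − log₂ 2) = 500 / (5 − 1) = 125 ms/bit
  a = 310 − 125 × 1 = 185 ms
Then RT(4) = 185 + 125 × log₂ 4 = 185 + 125 × 2 ≈ 435.000 ms.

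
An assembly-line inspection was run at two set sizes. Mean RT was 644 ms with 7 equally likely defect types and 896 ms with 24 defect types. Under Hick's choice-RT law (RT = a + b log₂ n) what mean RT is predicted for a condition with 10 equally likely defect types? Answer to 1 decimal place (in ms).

Fit slope and intercept:
  b = (896 − 644) / (log₂ 24 − log₂ 7) = 252 / (4.5850 − 2.8074) = 141.764 ms/bit
  a = 644 − 141.764 × 2.8074 = 246.019 ms
Then RT(10) = 246.019 + 141.764 × log₂ 10 = 246.019 + 141.764 × 3.3219 ≈ 716.948 ms.

716.9 ms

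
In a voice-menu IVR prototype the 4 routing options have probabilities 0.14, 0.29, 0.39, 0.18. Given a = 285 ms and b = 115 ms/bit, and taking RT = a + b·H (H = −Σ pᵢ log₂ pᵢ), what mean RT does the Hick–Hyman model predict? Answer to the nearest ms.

H = 0.14·log₂(1/0.14) + 0.29·log₂(1/0.29) + 0.39·log₂(1/0.39) + 0.18·log₂(1/0.18) = 1.8901 bits.
RT = 285 + 115 × 1.8901 = 502.36 ms.

502 ms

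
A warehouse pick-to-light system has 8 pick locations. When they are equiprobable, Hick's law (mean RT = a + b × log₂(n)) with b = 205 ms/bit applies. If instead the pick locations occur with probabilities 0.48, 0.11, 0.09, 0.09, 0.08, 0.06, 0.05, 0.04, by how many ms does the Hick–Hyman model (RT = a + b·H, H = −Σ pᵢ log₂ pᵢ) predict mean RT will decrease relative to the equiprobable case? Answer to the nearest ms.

119 ms

The RT saving is b·ΔH. Equiprobable H₀ = log₂(8) = 3.0000 bits; with the given probabilities H = 2.4208 bits.
b·(H₀ − H) = 205 × (3.0000 − 2.4208) = 118.75 ms.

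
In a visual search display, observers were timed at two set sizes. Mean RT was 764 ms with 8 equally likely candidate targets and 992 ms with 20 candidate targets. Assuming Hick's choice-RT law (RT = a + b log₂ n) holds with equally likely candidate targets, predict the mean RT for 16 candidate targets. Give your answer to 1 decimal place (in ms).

With log₂ n on the abscissa the relation is linear; from the two conditions:
  b = (992 − 764) / (log₂ 20 − log₂ 8) = 228 / (4.3219 − 3) = 172.475 ms/bit
  a = 764 − 172.475 × 3 = 246.574 ms
Then RT(16) = 246.574 + 172.475 × log₂ 16 = 246.574 + 172.475 × 4 ≈ 936.475 ms.

936.5 ms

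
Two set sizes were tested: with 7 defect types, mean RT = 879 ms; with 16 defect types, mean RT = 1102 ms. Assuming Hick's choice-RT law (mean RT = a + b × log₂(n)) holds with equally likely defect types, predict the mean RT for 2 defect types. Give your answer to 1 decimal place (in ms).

Solve the two-equation system in a and b:
  b = (1102 − 879) / (log₂ 16 − log₂ 7) = 223 / (4 − 2.8074) = 186.979 ms/bit
  a = 879 − 186.979 × 2.8074 = 354.083 ms
Then RT(2) = 354.083 + 186.979 × log₂ 2 = 354.083 + 186.979 × 1 ≈ 541.062 ms.

541.1 ms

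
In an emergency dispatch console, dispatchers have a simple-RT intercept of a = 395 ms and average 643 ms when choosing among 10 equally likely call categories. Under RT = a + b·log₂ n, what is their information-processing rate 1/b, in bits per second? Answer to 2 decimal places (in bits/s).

13.39 bits/s

Choice component = 643 − 395 = 248 ms over log₂(10) = 3.3219 bits.
b = 248 / 3.3219 = 74.655 ms/bit, so 1/b = 13.395 bits/s.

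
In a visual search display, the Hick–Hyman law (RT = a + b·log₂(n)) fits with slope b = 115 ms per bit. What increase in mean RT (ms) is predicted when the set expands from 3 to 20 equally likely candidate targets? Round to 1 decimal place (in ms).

314.8 ms

The intercept a cancels: ΔRT = b·(log₂ n₂ − log₂ n₁) = b·log₂(n₂/n₁).
log₂(20) − log₂(3) = 4.3219 − 1.5850 = 2.7370.
ΔRT = 115 × 2.7370 = 314.751 ms.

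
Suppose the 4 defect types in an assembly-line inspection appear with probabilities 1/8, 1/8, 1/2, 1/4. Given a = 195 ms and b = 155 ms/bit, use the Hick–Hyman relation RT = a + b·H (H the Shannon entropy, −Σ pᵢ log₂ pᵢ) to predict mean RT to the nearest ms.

Each term −pᵢ log₂ pᵢ: 0.125·3 + 0.125·3 + 0.5·1 + 0.25·2; summed, H = 1.750 bits.
Mean RT = a + bH = 195 + 155·1.750 = 466.25 ms.

466 ms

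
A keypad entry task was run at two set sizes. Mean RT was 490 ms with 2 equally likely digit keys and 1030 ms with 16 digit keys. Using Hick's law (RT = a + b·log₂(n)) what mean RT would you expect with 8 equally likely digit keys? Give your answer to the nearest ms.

850 ms

Solve the two-equation system in a and b:
  b = (1030 − 490) / (log₂ 16 − log₂ 2) = 540 / (4 − 1) = 180 ms/bit
  a = 490 − 180 × 1 = 310 ms
Then RT(8) = 310 + 180 × log₂ 8 = 310 + 180 × 3 ≈ 850.000 ms.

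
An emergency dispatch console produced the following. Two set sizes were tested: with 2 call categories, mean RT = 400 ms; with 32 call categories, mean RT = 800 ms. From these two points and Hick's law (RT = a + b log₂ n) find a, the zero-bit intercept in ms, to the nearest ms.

300 ms

b = (RT₂ − RT₁)/(log₂ n₂ − log₂ n₁) = (800 − 400)/(5 − 1) = 100 ms/bit.
Intercept: a = 400 − 100·log₂(2) = 300.000 ms.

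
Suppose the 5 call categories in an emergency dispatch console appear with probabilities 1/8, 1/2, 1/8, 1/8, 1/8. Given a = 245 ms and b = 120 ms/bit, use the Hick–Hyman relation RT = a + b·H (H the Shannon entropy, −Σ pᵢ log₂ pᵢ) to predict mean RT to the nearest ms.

Each term −pᵢ log₂ pᵢ: 0.125·3 + 0.5·1 + 0.125·3 + 0.125·3 + 0.125·3; summed, H = 2.000 bits.
Mean RT = a + bH = 245 + 120·2.000 = 485.00 ms.

485 ms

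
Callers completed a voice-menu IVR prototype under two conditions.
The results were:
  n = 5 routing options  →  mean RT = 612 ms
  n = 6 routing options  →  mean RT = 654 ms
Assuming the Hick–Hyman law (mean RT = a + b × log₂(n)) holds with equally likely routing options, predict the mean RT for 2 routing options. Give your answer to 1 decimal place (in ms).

Fit slope and intercept:
  b = (654 − 612) / (log₂ 6 − log₂ 5) = 42 / (2.5850 − 2.3219) = 159.675 ms/bit
  a = 612 − 159.675 × 2.3219 = 241.246 ms
Then RT(2) = 241.246 + 159.675 × log₂ 2 = 241.246 + 159.675 × 1 ≈ 400.921 ms.

400.9 ms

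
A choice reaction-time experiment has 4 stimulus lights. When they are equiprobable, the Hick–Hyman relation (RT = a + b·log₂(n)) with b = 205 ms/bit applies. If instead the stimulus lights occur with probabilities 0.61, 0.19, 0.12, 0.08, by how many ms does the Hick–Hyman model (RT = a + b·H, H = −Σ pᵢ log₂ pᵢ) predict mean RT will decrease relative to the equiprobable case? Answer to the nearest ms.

92 ms

Equiprobable entropy H₀ = log₂ 4 = 2.0000 bits.
Skewed entropy H = −Σ pᵢ log₂ pᵢ = 1.5488 bits.
ΔRT = b·(H₀ − H) = 205 × 0.4512 = 92.50 ms.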